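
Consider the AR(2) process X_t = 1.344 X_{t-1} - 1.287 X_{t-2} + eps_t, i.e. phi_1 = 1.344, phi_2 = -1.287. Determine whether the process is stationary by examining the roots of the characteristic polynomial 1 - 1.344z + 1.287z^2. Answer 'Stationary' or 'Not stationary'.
\text{Not stationary}

The AR(p) characteristic polynomial is P(z) = 1 - 1.344z + 1.287z^2.
Stationarity requires all roots to lie outside the unit circle, i.e. |z| > 1 for every root.
Set 1 + (-1.344) z + (1.287) z^2 = 0, i.e. a z^2 + b z + c = 0 with a = 1.287, b = -1.344, c = 1.
Discriminant D = b^2 - 4ac = (-1.344)^2 - 4*(1.287)*1 = 1.806336 - (5.148) = -3.341664.
D < 0, so the roots are the complex-conjugate pair z = (-b +/- i sqrt(-D)) / (2a) = 0.5221 +/- 0.7102i.
For a conjugate pair |z|^2 = z * conj(z) = (product of roots) = c/a = 1/(1.287) = 0.777001, so |z| = sqrt(0.777001) = 0.8815 for both roots.
Moduli of all roots: 0.8815, 0.8815.
All moduli strictly greater than 1? No.
Verdict: Not stationary.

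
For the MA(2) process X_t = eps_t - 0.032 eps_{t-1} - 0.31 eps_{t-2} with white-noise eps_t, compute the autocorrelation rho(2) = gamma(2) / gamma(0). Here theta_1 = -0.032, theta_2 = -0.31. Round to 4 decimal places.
\rho(2) = -0.2826

For an MA(q) process with theta_0 = 1, the autocovariance is
  gamma(k) = sigma^2 * sum_{i=0..q-k} theta_i * theta_{i+k},
and rho(k) = gamma(k) / gamma(0). Sigma^2 cancels.
  numerator   = (1)*(-0.31) = -0.31.
  denominator = (1)^2 + (-0.032)^2 + (-0.31)^2 = 1.097124.
  rho(2) = -0.31 / 1.097124 = -0.2826.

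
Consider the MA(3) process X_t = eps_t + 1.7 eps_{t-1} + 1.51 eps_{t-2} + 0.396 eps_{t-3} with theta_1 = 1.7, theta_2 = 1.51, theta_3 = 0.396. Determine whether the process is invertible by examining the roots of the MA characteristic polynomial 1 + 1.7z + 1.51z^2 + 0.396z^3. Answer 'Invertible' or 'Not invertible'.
\text{Invertible}

The MA(q) characteristic polynomial is P(z) = 1 + 1.7z + 1.51z^2 + 0.396z^3.
Invertibility requires all roots to lie outside the unit circle, i.e. |z| > 1 for every root.
Degree 3: look for a simple real root z0 first, then factor out (1 - z/z0) and solve the remaining quadratic.
Testing z0 = -2.5: P(-2.5) = 1 + (1.7)(-2.5) + (1.51)(-2.5)^2 + (0.396)(-2.5)^3
  = 1 + (-4.25) + (9.4375) + (-6.1875) = 0.  So z_0 = -2.5 is a root, |z_0| = 2.5.
Divide out the factor (1 + 0.4 z) = (1 - z/z0) (since 1/z0 = -0.4):
  P(z) = (1 + 0.4 z)(1 + (1.3) z + (0.99) z^2)
  [check: z-coef 1.3 - (-0.4) = 1.7; z^2-coef 0.99 - (-0.4)(1.3) = 1.51; z^3-coef -(-0.4)(0.99) = 0.396.]
Remaining roots from the quadratic factor 1 + (1.3) z + (0.99) z^2:
  Set 1 + (1.3) z + (0.99) z^2 = 0, i.e. a z^2 + b z + c = 0 with a = 0.99, b = 1.3, c = 1.
  Discriminant D = b^2 - 4ac = (1.3)^2 - 4*(0.99)*1 = 1.69 - (3.96) = -2.27.
  D < 0, so the roots are the complex-conjugate pair z = (-b +/- i sqrt(-D)) / (2a) = -0.6566 +/- 0.7609i.
  For a conjugate pair |z|^2 = z * conj(z) = (product of roots) = c/a = 1/(0.99) = 1.010101, so |z| = sqrt(1.010101) = 1.005 for both roots.
Moduli of all roots: 2.5000, 1.0050, 1.0050.
All moduli strictly greater than 1? Yes.
Verdict: Invertible.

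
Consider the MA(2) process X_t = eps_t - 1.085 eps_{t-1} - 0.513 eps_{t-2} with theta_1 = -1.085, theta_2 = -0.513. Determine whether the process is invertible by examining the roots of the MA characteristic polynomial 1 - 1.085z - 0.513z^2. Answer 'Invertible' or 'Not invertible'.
\text{Not invertible}

The MA(q) characteristic polynomial is P(z) = 1 - 1.085z - 0.513z^2.
Invertibility requires all roots to lie outside the unit circle, i.e. |z| > 1 for every root.
Set 1 + (-1.085) z + (-0.513) z^2 = 0, i.e. a z^2 + b z + c = 0 with a = -0.513, b = -1.085, c = 1.
Discriminant D = b^2 - 4ac = (-1.085)^2 - 4*(-0.513)*1 = 1.177225 - (-2.052) = 3.229225.
D >= 0, so the roots are real: z = (-b +/- sqrt(D)) / (2a) = (1.085 +/- 1.797004) / (-1.026).
  z_1 = (1.085 + 1.797004) / (-1.026) = -2.809,   |z_1| = 2.809.
  z_2 = (1.085 - 1.797004) / (-1.026) = 0.694,   |z_2| = 0.694.
Moduli of all roots: 2.8090, 0.6940.
All moduli strictly greater than 1? No.
Verdict: Not invertible.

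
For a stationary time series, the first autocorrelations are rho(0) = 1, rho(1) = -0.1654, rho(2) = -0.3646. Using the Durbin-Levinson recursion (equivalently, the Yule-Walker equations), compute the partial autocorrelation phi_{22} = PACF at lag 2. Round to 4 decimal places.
\phi_{22} = -0.4030

The PACF at lag k is phi_{kk}, the last component of the solution
to the Yule-Walker system G_k phi = r_k where
  (G_k)_{ij} = rho(|i - j|), (r_k)_i = rho(i), i,j = 1..k.
Equivalently, Durbin-Levinson gives phi_{kk} iteratively:
  phi_{11} = rho(1)
  phi_{kk} = [rho(k) - sum_{j=1..k-1} phi_{k-1,j} rho(k-j)]
            / [1 - sum_{j=1..k-1} phi_{k-1,j} rho(j)],
  phi_{k,j} = phi_{k-1,j} - phi_{kk} phi_{k-1,k-j},  j = 1..k-1.
Step k = 1:
  phi_11 = rho(1) = -0.1654.
Step k = 2:
  phi_22 = [rho(2) - phi_11 rho(1)] / [1 - phi_11 rho(1)] = [-0.3646 - (-0.1654)(-0.1654)] / [1 - (-0.1654)(-0.1654)]
         = -0.39195716 / 0.97264284 = -0.403.
Therefore phi_{22} = -0.4030.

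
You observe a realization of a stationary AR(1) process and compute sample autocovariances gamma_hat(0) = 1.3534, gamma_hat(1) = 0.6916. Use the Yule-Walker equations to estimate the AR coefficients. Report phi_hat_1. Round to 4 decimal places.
\hat\phi_{1} = 0.5110

The Yule-Walker equations for an AR(p) process read, in matrix form,
  Gamma_p phi = r_p,   with   (Gamma_p)_{ij} = gamma(|i - j|),
                       (r_p)_i = gamma(i),   i,j = 1..p.
Substitute the sample gammas (Toeplitz matrix and right-hand side of size 1):
  Gamma_p = [[1.3534]]
  r_p     = [0.6916]
With p = 1 this is the single equation gamma(0) phi_1 = gamma(1):
  phi_hat_1 = gamma(1) / gamma(0) = 0.6916 / 1.3534 = 0.5110.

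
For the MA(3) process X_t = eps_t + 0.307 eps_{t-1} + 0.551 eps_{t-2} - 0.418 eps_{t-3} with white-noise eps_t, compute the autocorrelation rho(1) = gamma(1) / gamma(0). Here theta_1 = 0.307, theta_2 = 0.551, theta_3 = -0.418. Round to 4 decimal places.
\rho(1) = 0.1563

For an MA(q) process with theta_0 = 1, the autocovariance is
  gamma(k) = sigma^2 * sum_{i=0..q-k} theta_i * theta_{i+k},
and rho(k) = gamma(k) / gamma(0). Sigma^2 cancels.
  numerator   = (1)*(0.307) + (0.307)*(0.551) + (0.551)*(-0.418) = 0.245839.
  denominator = (1)^2 + (0.307)^2 + (0.551)^2 + (-0.418)^2 = 1.572574.
  rho(1) = 0.245839 / 1.572574 = 0.1563.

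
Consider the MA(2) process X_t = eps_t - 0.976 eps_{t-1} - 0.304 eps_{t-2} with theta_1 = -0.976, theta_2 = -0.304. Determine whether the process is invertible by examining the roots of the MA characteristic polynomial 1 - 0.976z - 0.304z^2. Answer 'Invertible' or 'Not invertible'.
\text{Not invertible}

The MA(q) characteristic polynomial is P(z) = 1 - 0.976z - 0.304z^2.
Invertibility requires all roots to lie outside the unit circle, i.e. |z| > 1 for every root.
Set 1 + (-0.976) z + (-0.304) z^2 = 0, i.e. a z^2 + b z + c = 0 with a = -0.304, b = -0.976, c = 1.
Discriminant D = b^2 - 4ac = (-0.976)^2 - 4*(-0.304)*1 = 0.952576 - (-1.216) = 2.168576.
D >= 0, so the roots are real: z = (-b +/- sqrt(D)) / (2a) = (0.976 +/- 1.472609) / (-0.608).
  z_1 = (0.976 + 1.472609) / (-0.608) = -4.0273,   |z_1| = 4.0273.
  z_2 = (0.976 - 1.472609) / (-0.608) = 0.8168,   |z_2| = 0.8168.
Moduli of all roots: 4.0273, 0.8168.
All moduli strictly greater than 1? No.
Verdict: Not invertible.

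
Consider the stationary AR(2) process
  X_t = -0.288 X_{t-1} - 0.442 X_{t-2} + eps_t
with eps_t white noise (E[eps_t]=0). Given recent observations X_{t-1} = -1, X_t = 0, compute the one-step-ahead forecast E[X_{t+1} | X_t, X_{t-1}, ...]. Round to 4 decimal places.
E[X_{t+1} \mid \mathcal F_t] = 0.4420

For an AR(p) model X_t = c + sum_i phi_i X_{t-i} + eps_t, the
one-step-ahead conditional mean is
  E[X_{t+1} | X_t, ...] = c + sum_i phi_i X_{t+1-i}.
Substitute known values:
  E[X_{t+1} | ...] = (-0.288) * (0) + (-0.442) * (-1)
                   = 0.4420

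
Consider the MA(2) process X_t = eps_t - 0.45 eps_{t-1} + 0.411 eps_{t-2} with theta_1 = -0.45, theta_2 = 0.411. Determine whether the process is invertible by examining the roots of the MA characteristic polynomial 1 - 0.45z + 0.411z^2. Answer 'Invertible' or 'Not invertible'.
\text{Invertible}

The MA(q) characteristic polynomial is P(z) = 1 - 0.45z + 0.411z^2.
Invertibility requires all roots to lie outside the unit circle, i.e. |z| > 1 for every root.
Set 1 + (-0.45) z + (0.411) z^2 = 0, i.e. a z^2 + b z + c = 0 with a = 0.411, b = -0.45, c = 1.
Discriminant D = b^2 - 4ac = (-0.45)^2 - 4*(0.411)*1 = 0.2025 - (1.644) = -1.4415.
D < 0, so the roots are the complex-conjugate pair z = (-b +/- i sqrt(-D)) / (2a) = 0.5474 +/- 1.4606i.
For a conjugate pair |z|^2 = z * conj(z) = (product of roots) = c/a = 1/(0.411) = 2.43309, so |z| = sqrt(2.43309) = 1.5598 for both roots.
Moduli of all roots: 1.5598, 1.5598.
All moduli strictly greater than 1? Yes.
Verdict: Invertible.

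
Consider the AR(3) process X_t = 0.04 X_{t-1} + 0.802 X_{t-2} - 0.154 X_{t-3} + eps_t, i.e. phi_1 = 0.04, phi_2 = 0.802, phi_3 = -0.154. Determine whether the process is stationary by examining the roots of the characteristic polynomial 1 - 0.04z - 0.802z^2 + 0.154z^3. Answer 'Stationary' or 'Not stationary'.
\text{Stationary}

The AR(p) characteristic polynomial is P(z) = 1 - 0.04z - 0.802z^2 + 0.154z^3.
Stationarity requires all roots to lie outside the unit circle, i.e. |z| > 1 for every root.
Degree 3: look for a simple real root z0 first, then factor out (1 - z/z0) and solve the remaining quadratic.
Testing z0 = 5: P(5) = 1 + (-0.04)(5) + (-0.802)(5)^2 + (0.154)(5)^3
  = 1 + (-0.2) + (-20.05) + (19.25) = 0.  So z_0 = 5 is a root, |z_0| = 5.
Divide out the factor (1 - 0.2 z) = (1 - z/z0) (since 1/z0 = 0.2):
  P(z) = (1 - 0.2 z)(1 + (0.16) z + (-0.77) z^2)
  [check: z-coef 0.16 - (0.2) = -0.04; z^2-coef -0.77 - (0.2)(0.16) = -0.802; z^3-coef -(0.2)(-0.77) = 0.154.]
Remaining roots from the quadratic factor 1 + (0.16) z + (-0.77) z^2:
  Set 1 + (0.16) z + (-0.77) z^2 = 0, i.e. a z^2 + b z + c = 0 with a = -0.77, b = 0.16, c = 1.
  Discriminant D = b^2 - 4ac = (0.16)^2 - 4*(-0.77)*1 = 0.0256 - (-3.08) = 3.1056.
  D >= 0, so the roots are real: z = (-b +/- sqrt(D)) / (2a) = (-0.16 +/- 1.762271) / (-1.54).
    z_1 = (-0.16 + 1.762271) / (-1.54) = -1.0404,   |z_1| = 1.0404.
    z_2 = (-0.16 - 1.762271) / (-1.54) = 1.2482,   |z_2| = 1.2482.
Moduli of all roots: 5.0000, 1.0404, 1.2482.
All moduli strictly greater than 1? Yes.
Verdict: Stationary.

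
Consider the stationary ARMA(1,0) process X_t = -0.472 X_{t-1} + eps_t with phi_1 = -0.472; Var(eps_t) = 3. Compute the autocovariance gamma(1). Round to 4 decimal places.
\gamma(1) = -1.8219

Multiply the model equation by X_{t-k} and take expectations. With theta_0 = psi_0 = 1 and psi_j the MA(infinity) weights, this gives
  gamma(k) - sum_i phi_i gamma(k-i) = c_k,
  c_k = sigma^2 * sum_{j=k..q} theta_j psi_{j-k}   (c_k = 0 for k > q),
using gamma(-m) = gamma(m).
Pure AR (q = 0): c_0 = sigma^2 = 3, c_k = 0 for k >= 1.
Equations for k = 0 and k = 1 (AR order 1):
  gamma(0) = phi_1 gamma(1) + c_0
  gamma(1) = phi_1 gamma(0) + c_1
Substituting the second into the first: gamma(0) (1 - phi_1^2) = c_0 + phi_1 c_1, so
  gamma(0) = c_0 / (1 - phi_1^2) = 3 / (1 - (-0.472)^2) = 3 / 0.777216 = 3.859931.
  gamma(1) = phi_1 gamma(0) = (-0.472)(3.859931) = -1.821887.
Therefore gamma(1) = -1.8219 (to 4 decimal places).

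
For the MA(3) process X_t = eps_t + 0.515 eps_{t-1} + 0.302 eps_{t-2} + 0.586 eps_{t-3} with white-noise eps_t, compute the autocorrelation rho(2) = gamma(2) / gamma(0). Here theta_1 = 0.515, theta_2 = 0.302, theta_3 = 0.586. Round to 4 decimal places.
\rho(2) = 0.3552

For an MA(q) process with theta_0 = 1, the autocovariance is
  gamma(k) = sigma^2 * sum_{i=0..q-k} theta_i * theta_{i+k},
and rho(k) = gamma(k) / gamma(0). Sigma^2 cancels.
  numerator   = (1)*(0.302) + (0.515)*(0.586) = 0.60379.
  denominator = (1)^2 + (0.515)^2 + (0.302)^2 + (0.586)^2 = 1.699825.
  rho(2) = 0.60379 / 1.699825 = 0.3552.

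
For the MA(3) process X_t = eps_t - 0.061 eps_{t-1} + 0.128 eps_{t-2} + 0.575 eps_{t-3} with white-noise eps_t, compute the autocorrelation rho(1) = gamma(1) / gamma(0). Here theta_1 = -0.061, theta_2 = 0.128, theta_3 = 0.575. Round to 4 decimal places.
\rho(1) = 0.0035

For an MA(q) process with theta_0 = 1, the autocovariance is
  gamma(k) = sigma^2 * sum_{i=0..q-k} theta_i * theta_{i+k},
and rho(k) = gamma(k) / gamma(0). Sigma^2 cancels.
  numerator   = (1)*(-0.061) + (-0.061)*(0.128) + (0.128)*(0.575) = 0.004792.
  denominator = (1)^2 + (-0.061)^2 + (0.128)^2 + (0.575)^2 = 1.35073.
  rho(1) = 0.004792 / 1.35073 = 0.0035.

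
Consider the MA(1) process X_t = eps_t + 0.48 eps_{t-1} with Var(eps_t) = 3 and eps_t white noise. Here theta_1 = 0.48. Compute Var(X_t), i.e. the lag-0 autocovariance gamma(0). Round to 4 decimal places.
\gamma(0) = 3.6912

For an MA(q) process X_t = eps_t + sum_i theta_i eps_{t-i} with
Var(eps_t) = sigma^2, the variance is
  gamma(0) = sigma^2 * (1 + sum_i theta_i^2).
  sum_i theta_i^2 = (0.48)^2 = 0.2304.
  gamma(0) = 3 * (1 + 0.2304) = 3 * 1.2304 = 3.6912.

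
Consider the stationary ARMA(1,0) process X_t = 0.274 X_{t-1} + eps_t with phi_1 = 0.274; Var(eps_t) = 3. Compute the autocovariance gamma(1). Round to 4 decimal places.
\gamma(1) = 0.8887

Multiply the model equation by X_{t-k} and take expectations. With theta_0 = psi_0 = 1 and psi_j the MA(infinity) weights, this gives
  gamma(k) - sum_i phi_i gamma(k-i) = c_k,
  c_k = sigma^2 * sum_{j=k..q} theta_j psi_{j-k}   (c_k = 0 for k > q),
using gamma(-m) = gamma(m).
Pure AR (q = 0): c_0 = sigma^2 = 3, c_k = 0 for k >= 1.
Equations for k = 0 and k = 1 (AR order 1):
  gamma(0) = phi_1 gamma(1) + c_0
  gamma(1) = phi_1 gamma(0) + c_1
Substituting the second into the first: gamma(0) (1 - phi_1^2) = c_0 + phi_1 c_1, so
  gamma(0) = c_0 / (1 - phi_1^2) = 3 / (1 - (0.274)^2) = 3 / 0.924924 = 3.24351.
  gamma(1) = phi_1 gamma(0) = (0.274)(3.24351) = 0.888722.
Therefore gamma(1) = 0.8887 (to 4 decimal places).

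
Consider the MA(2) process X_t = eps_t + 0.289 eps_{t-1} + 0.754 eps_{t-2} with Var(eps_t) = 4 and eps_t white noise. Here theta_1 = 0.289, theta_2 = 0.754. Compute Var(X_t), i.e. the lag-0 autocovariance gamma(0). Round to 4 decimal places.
\gamma(0) = 6.6081

For an MA(q) process X_t = eps_t + sum_i theta_i eps_{t-i} with
Var(eps_t) = sigma^2, the variance is
  gamma(0) = sigma^2 * (1 + sum_i theta_i^2).
  sum_i theta_i^2 = (0.289)^2 + (0.754)^2 = 0.083521 + 0.568516 = 0.652037.
  gamma(0) = 4 * (1 + 0.652037) = 4 * 1.652037 = 6.608148, which rounds to 6.6081.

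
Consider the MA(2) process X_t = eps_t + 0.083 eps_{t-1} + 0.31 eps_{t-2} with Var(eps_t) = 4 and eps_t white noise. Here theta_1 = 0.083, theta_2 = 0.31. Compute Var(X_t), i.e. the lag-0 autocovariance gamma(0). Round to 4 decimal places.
\gamma(0) = 4.4120

For an MA(q) process X_t = eps_t + sum_i theta_i eps_{t-i} with
Var(eps_t) = sigma^2, the variance is
  gamma(0) = sigma^2 * (1 + sum_i theta_i^2).
  sum_i theta_i^2 = (0.083)^2 + (0.31)^2 = 0.006889 + 0.0961 = 0.102989.
  gamma(0) = 4 * (1 + 0.102989) = 4 * 1.102989 = 4.411956, which rounds to 4.4120.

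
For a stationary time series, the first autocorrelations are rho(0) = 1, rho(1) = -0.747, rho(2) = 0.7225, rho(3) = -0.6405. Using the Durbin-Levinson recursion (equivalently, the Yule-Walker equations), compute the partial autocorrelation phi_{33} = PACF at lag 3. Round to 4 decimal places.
\phi_{33} = -0.0621

The PACF at lag k is phi_{kk}, the last component of the solution
to the Yule-Walker system G_k phi = r_k where
  (G_k)_{ij} = rho(|i - j|), (r_k)_i = rho(i), i,j = 1..k.
Equivalently, Durbin-Levinson gives phi_{kk} iteratively:
  phi_{11} = rho(1)
  phi_{kk} = [rho(k) - sum_{j=1..k-1} phi_{k-1,j} rho(k-j)]
            / [1 - sum_{j=1..k-1} phi_{k-1,j} rho(j)],
  phi_{k,j} = phi_{k-1,j} - phi_{kk} phi_{k-1,k-j},  j = 1..k-1.
Step k = 1:
  phi_11 = rho(1) = -0.747.
Step k = 2:
  phi_22 = [rho(2) - phi_11 rho(1)] / [1 - phi_11 rho(1)] = [0.7225 - (-0.747)(-0.747)] / [1 - (-0.747)(-0.747)]
         = 0.164491 / 0.441991 = 0.372159.
  Update: phi_21 = phi_11 - phi_22 phi_11 = -0.747 - (0.372159)(-0.747) = -0.468997.
Step k = 3:
  phi_33 = [rho(3) - phi_21 rho(2) - phi_22 rho(1)] / [1 - phi_21 rho(1) - phi_22 rho(2)]
    numerator   = -0.6405 - (-0.468997)(0.7225) - (0.372159)(-0.747) = -0.0236467
    denominator = 1 - (-0.468997)(-0.747) - (0.372159)(0.7225) = 0.38077417
  phi_33 = -0.0236467 / 0.38077417 = -0.0621.
Therefore phi_{33} = -0.0621.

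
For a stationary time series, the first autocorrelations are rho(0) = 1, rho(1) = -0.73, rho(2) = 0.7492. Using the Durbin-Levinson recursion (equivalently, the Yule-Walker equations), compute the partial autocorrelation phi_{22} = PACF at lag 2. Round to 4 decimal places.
\phi_{22} = 0.4631

The PACF at lag k is phi_{kk}, the last component of the solution
to the Yule-Walker system G_k phi = r_k where
  (G_k)_{ij} = rho(|i - j|), (r_k)_i = rho(i), i,j = 1..k.
Equivalently, Durbin-Levinson gives phi_{kk} iteratively:
  phi_{11} = rho(1)
  phi_{kk} = [rho(k) - sum_{j=1..k-1} phi_{k-1,j} rho(k-j)]
            / [1 - sum_{j=1..k-1} phi_{k-1,j} rho(j)],
  phi_{k,j} = phi_{k-1,j} - phi_{kk} phi_{k-1,k-j},  j = 1..k-1.
Step k = 1:
  phi_11 = rho(1) = -0.73.
Step k = 2:
  phi_22 = [rho(2) - phi_11 rho(1)] / [1 - phi_11 rho(1)] = [0.7492 - (-0.73)(-0.73)] / [1 - (-0.73)(-0.73)]
         = 0.2163 / 0.4671 = 0.4631.
Therefore phi_{22} = 0.4631.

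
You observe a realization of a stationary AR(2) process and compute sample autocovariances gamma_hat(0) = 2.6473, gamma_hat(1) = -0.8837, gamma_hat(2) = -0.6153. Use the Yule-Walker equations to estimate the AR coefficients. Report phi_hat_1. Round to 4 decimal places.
\hat\phi_{1} = -0.4630

The Yule-Walker equations for an AR(p) process read, in matrix form,
  Gamma_p phi = r_p,   with   (Gamma_p)_{ij} = gamma(|i - j|),
                       (r_p)_i = gamma(i),   i,j = 1..p.
Substitute the sample gammas (Toeplitz matrix and right-hand side of size 2):
  Gamma_p = [[2.6473, -0.8837], [-0.8837, 2.6473]]
  r_p     = [-0.8837, -0.6153]
Written out:
  2.6473 phi_1 - 0.8837 phi_2 = -0.8837
  -0.8837 phi_1 + 2.6473 phi_2 = -0.6153
Solve by Cramer's rule:
  det = gamma(0)^2 - gamma(1)^2 = (2.6473)^2 - (-0.8837)^2 = 7.00819729 - 0.78092569 = 6.2272716
  phi_hat_1 = [gamma(1) gamma(0) - gamma(1) gamma(2)] / det = [(-0.8837)(2.6473) - (-0.8837)(-0.6153)] / 6.2272716 = -2.88315962 / 6.2272716 = -0.463
  phi_hat_2 = [gamma(0) gamma(2) - gamma(1)^2] / det = [(2.6473)(-0.6153) - (-0.8837)^2] / 6.2272716 = -2.40980938 / 6.2272716 = -0.387
So phi_hat = [-0.4630, -0.3870].
Therefore phi_hat_1 = -0.4630.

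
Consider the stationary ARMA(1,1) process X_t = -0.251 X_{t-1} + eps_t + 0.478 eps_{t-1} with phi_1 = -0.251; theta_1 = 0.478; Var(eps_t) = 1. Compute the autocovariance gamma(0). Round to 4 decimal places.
\gamma(0) = 1.0550

Multiply the model equation by X_{t-k} and take expectations. With theta_0 = psi_0 = 1 and psi_j the MA(infinity) weights, this gives
  gamma(k) - sum_i phi_i gamma(k-i) = c_k,
  c_k = sigma^2 * sum_{j=k..q} theta_j psi_{j-k}   (c_k = 0 for k > q),
using gamma(-m) = gamma(m).
psi-weights needed (psi_j = theta_j + sum_i phi_i psi_{j-i}):
  psi_1 = theta_1 + phi_1 = 0.478 + (-0.251) = 0.227
Right-hand sides:
  c_0 = sigma^2 (1 + theta_1 psi_1) = 1 * (1 + (0.478)(0.227)) = 1 * 1.108506 = 1.108506
  c_1 = sigma^2 theta_1 = 1 * (0.478) = 0.478
  c_2 = 0
Equations for k = 0 and k = 1 (AR order 1):
  gamma(0) = phi_1 gamma(1) + c_0
  gamma(1) = phi_1 gamma(0) + c_1
Substituting the second into the first: gamma(0) (1 - phi_1^2) = c_0 + phi_1 c_1, so
  gamma(0) = (c_0 + phi_1 c_1) / (1 - phi_1^2) = (1.108506 + (-0.251)(0.478)) / (1 - (-0.251)^2) = 0.988528 / 0.936999 = 1.054994.
Therefore gamma(0) = 1.0550 (to 4 decimal places).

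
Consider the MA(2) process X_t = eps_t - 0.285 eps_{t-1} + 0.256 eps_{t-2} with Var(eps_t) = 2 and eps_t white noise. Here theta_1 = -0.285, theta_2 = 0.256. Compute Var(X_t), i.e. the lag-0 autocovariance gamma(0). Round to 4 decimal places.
\gamma(0) = 2.2935

For an MA(q) process X_t = eps_t + sum_i theta_i eps_{t-i} with
Var(eps_t) = sigma^2, the variance is
  gamma(0) = sigma^2 * (1 + sum_i theta_i^2).
  sum_i theta_i^2 = (-0.285)^2 + (0.256)^2 = 0.081225 + 0.065536 = 0.146761.
  gamma(0) = 2 * (1 + 0.146761) = 2 * 1.146761 = 2.293522, which rounds to 2.2935.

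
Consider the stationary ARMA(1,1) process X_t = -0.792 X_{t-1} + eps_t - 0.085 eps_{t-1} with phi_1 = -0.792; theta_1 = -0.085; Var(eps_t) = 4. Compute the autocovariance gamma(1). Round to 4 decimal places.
\gamma(1) = -10.0451

Multiply the model equation by X_{t-k} and take expectations. With theta_0 = psi_0 = 1 and psi_j the MA(infinity) weights, this gives
  gamma(k) - sum_i phi_i gamma(k-i) = c_k,
  c_k = sigma^2 * sum_{j=k..q} theta_j psi_{j-k}   (c_k = 0 for k > q),
using gamma(-m) = gamma(m).
psi-weights needed (psi_j = theta_j + sum_i phi_i psi_{j-i}):
  psi_1 = theta_1 + phi_1 = -0.085 + (-0.792) = -0.877
Right-hand sides:
  c_0 = sigma^2 (1 + theta_1 psi_1) = 4 * (1 + (-0.085)(-0.877)) = 4 * 1.074545 = 4.29818
  c_1 = sigma^2 theta_1 = 4 * (-0.085) = -0.34
  c_2 = 0
Equations for k = 0 and k = 1 (AR order 1):
  gamma(0) = phi_1 gamma(1) + c_0
  gamma(1) = phi_1 gamma(0) + c_1
Substituting the second into the first: gamma(0) (1 - phi_1^2) = c_0 + phi_1 c_1, so
  gamma(0) = (c_0 + phi_1 c_1) / (1 - phi_1^2) = (4.29818 + (-0.792)(-0.34)) / (1 - (-0.792)^2) = 4.56746 / 0.372736 = 12.253874.
  gamma(1) = phi_1 gamma(0) + c_1 = (-0.792)(12.253874) + (-0.34) = -10.045068.
Therefore gamma(1) = -10.0451 (to 4 decimal places).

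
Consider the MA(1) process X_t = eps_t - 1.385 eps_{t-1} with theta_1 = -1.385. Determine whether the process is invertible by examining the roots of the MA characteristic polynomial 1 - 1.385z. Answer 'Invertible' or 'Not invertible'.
\text{Not invertible}

The MA(q) characteristic polynomial is P(z) = 1 - 1.385z.
Invertibility requires all roots to lie outside the unit circle, i.e. |z| > 1 for every root.
This is linear in z: 1 + (-1.385) z = 0  =>  z = -1/(-1.385) = 0.722022,  |z| = 0.722022.
Moduli of all roots: 0.7220.
All moduli strictly greater than 1? No.
Verdict: Not invertible.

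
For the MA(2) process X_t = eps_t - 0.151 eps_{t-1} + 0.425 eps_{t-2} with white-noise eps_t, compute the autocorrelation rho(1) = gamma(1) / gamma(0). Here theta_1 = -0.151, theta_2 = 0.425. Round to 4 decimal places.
\rho(1) = -0.1788

For an MA(q) process with theta_0 = 1, the autocovariance is
  gamma(k) = sigma^2 * sum_{i=0..q-k} theta_i * theta_{i+k},
and rho(k) = gamma(k) / gamma(0). Sigma^2 cancels.
  numerator   = (1)*(-0.151) + (-0.151)*(0.425) = -0.215175.
  denominator = (1)^2 + (-0.151)^2 + (0.425)^2 = 1.203426.
  rho(1) = -0.215175 / 1.203426 = -0.1788.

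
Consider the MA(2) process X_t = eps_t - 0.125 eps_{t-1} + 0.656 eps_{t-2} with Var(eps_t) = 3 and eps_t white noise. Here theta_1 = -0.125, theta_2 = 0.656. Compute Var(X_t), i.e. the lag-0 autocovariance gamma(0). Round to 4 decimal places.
\gamma(0) = 4.3379

For an MA(q) process X_t = eps_t + sum_i theta_i eps_{t-i} with
Var(eps_t) = sigma^2, the variance is
  gamma(0) = sigma^2 * (1 + sum_i theta_i^2).
  sum_i theta_i^2 = (-0.125)^2 + (0.656)^2 = 0.015625 + 0.430336 = 0.445961.
  gamma(0) = 3 * (1 + 0.445961) = 3 * 1.445961 = 4.337883, which rounds to 4.3379.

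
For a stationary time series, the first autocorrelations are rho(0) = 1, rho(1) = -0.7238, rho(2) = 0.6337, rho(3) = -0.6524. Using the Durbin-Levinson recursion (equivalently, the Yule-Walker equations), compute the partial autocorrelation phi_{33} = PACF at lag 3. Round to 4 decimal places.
\phi_{33} = -0.2941

The PACF at lag k is phi_{kk}, the last component of the solution
to the Yule-Walker system G_k phi = r_k where
  (G_k)_{ij} = rho(|i - j|), (r_k)_i = rho(i), i,j = 1..k.
Equivalently, Durbin-Levinson gives phi_{kk} iteratively:
  phi_{11} = rho(1)
  phi_{kk} = [rho(k) - sum_{j=1..k-1} phi_{k-1,j} rho(k-j)]
            / [1 - sum_{j=1..k-1} phi_{k-1,j} rho(j)],
  phi_{k,j} = phi_{k-1,j} - phi_{kk} phi_{k-1,k-j},  j = 1..k-1.
Step k = 1:
  phi_11 = rho(1) = -0.7238.
Step k = 2:
  phi_22 = [rho(2) - phi_11 rho(1)] / [1 - phi_11 rho(1)] = [0.6337 - (-0.7238)(-0.7238)] / [1 - (-0.7238)(-0.7238)]
         = 0.10981356 / 0.47611356 = 0.230646.
  Update: phi_21 = phi_11 - phi_22 phi_11 = -0.7238 - (0.230646)(-0.7238) = -0.556859.
Step k = 3:
  phi_33 = [rho(3) - phi_21 rho(2) - phi_22 rho(1)] / [1 - phi_21 rho(1) - phi_22 rho(2)]
    numerator   = -0.6524 - (-0.556859)(0.6337) - (0.230646)(-0.7238) = -0.13257731
    denominator = 1 - (-0.556859)(-0.7238) - (0.230646)(0.6337) = 0.45078553
  phi_33 = -0.13257731 / 0.45078553 = -0.2941.
Therefore phi_{33} = -0.2941.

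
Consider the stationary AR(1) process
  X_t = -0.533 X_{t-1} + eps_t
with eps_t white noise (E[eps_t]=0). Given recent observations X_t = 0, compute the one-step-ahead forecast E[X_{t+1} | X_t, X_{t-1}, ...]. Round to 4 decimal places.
E[X_{t+1} \mid \mathcal F_t] = 0.0000

For an AR(p) model X_t = c + sum_i phi_i X_{t-i} + eps_t, the
one-step-ahead conditional mean is
  E[X_{t+1} | X_t, ...] = c + sum_i phi_i X_{t+1-i}.
Substitute known values:
  E[X_{t+1} | ...] = (-0.533) * (0)
                   = 0.0000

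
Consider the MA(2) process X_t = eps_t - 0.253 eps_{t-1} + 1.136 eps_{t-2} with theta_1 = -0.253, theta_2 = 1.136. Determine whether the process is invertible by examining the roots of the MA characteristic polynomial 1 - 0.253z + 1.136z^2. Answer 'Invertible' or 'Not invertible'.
\text{Not invertible}

The MA(q) characteristic polynomial is P(z) = 1 - 0.253z + 1.136z^2.
Invertibility requires all roots to lie outside the unit circle, i.e. |z| > 1 for every root.
Set 1 + (-0.253) z + (1.136) z^2 = 0, i.e. a z^2 + b z + c = 0 with a = 1.136, b = -0.253, c = 1.
Discriminant D = b^2 - 4ac = (-0.253)^2 - 4*(1.136)*1 = 0.064009 - (4.544) = -4.479991.
D < 0, so the roots are the complex-conjugate pair z = (-b +/- i sqrt(-D)) / (2a) = 0.1114 +/- 0.9316i.
For a conjugate pair |z|^2 = z * conj(z) = (product of roots) = c/a = 1/(1.136) = 0.880282, so |z| = sqrt(0.880282) = 0.9382 for both roots.
Moduli of all roots: 0.9382, 0.9382.
All moduli strictly greater than 1? No.
Verdict: Not invertible.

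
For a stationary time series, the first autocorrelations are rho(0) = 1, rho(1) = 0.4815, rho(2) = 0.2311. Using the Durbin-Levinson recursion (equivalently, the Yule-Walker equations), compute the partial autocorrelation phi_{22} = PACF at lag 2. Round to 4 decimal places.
\phi_{22} = -0.0010

The PACF at lag k is phi_{kk}, the last component of the solution
to the Yule-Walker system G_k phi = r_k where
  (G_k)_{ij} = rho(|i - j|), (r_k)_i = rho(i), i,j = 1..k.
Equivalently, Durbin-Levinson gives phi_{kk} iteratively:
  phi_{11} = rho(1)
  phi_{kk} = [rho(k) - sum_{j=1..k-1} phi_{k-1,j} rho(k-j)]
            / [1 - sum_{j=1..k-1} phi_{k-1,j} rho(j)],
  phi_{k,j} = phi_{k-1,j} - phi_{kk} phi_{k-1,k-j},  j = 1..k-1.
Step k = 1:
  phi_11 = rho(1) = 0.4815.
Step k = 2:
  phi_22 = [rho(2) - phi_11 rho(1)] / [1 - phi_11 rho(1)] = [0.2311 - (0.4815)(0.4815)] / [1 - (0.4815)(0.4815)]
         = -0.00074225 / 0.76815775 = -0.001.
Therefore phi_{22} = -0.0010.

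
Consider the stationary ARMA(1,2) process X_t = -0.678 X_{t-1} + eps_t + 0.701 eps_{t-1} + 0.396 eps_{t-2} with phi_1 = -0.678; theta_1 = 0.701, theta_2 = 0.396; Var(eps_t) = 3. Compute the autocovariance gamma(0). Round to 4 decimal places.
\gamma(0) = 3.8051

Multiply the model equation by X_{t-k} and take expectations. With theta_0 = psi_0 = 1 and psi_j the MA(infinity) weights, this gives
  gamma(k) - sum_i phi_i gamma(k-i) = c_k,
  c_k = sigma^2 * sum_{j=k..q} theta_j psi_{j-k}   (c_k = 0 for k > q),
using gamma(-m) = gamma(m).
psi-weights needed (psi_j = theta_j + sum_i phi_i psi_{j-i}):
  psi_1 = theta_1 + phi_1 = 0.701 + (-0.678) = 0.023
  psi_2 = theta_2 + phi_1 psi_1 = 0.396 + (-0.678)(0.023) = 0.380406
Right-hand sides:
  c_0 = sigma^2 (1 + theta_1 psi_1 + theta_2 psi_2) = 3 * (1 + (0.701)(0.023) + (0.396)(0.380406)) = 3 * 1.166764 = 3.500291
  c_1 = sigma^2 (theta_1 + theta_2 psi_1) = 3 * (0.701 + (0.396)(0.023)) = 2.130324
  c_2 = sigma^2 theta_2 = 3 * (0.396) = 1.188
Equations for k = 0 and k = 1 (AR order 1):
  gamma(0) = phi_1 gamma(1) + c_0
  gamma(1) = phi_1 gamma(0) + c_1
Substituting the second into the first: gamma(0) (1 - phi_1^2) = c_0 + phi_1 c_1, so
  gamma(0) = (c_0 + phi_1 c_1) / (1 - phi_1^2) = (3.500291 + (-0.678)(2.130324)) / (1 - (-0.678)^2) = 2.055932 / 0.540316 = 3.805054.
Therefore gamma(0) = 3.8051 (to 4 decimal places).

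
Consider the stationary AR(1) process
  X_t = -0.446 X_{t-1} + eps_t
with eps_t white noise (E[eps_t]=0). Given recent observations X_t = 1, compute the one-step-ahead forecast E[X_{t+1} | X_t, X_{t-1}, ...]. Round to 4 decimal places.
E[X_{t+1} \mid \mathcal F_t] = -0.4460

For an AR(p) model X_t = c + sum_i phi_i X_{t-i} + eps_t, the
one-step-ahead conditional mean is
  E[X_{t+1} | X_t, ...] = c + sum_i phi_i X_{t+1-i}.
Substitute known values:
  E[X_{t+1} | ...] = (-0.446) * (1)
                   = -0.4460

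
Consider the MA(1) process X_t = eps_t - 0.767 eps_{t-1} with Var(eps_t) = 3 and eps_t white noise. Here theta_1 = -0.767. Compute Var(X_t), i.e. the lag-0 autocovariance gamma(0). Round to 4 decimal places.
\gamma(0) = 4.7649

For an MA(q) process X_t = eps_t + sum_i theta_i eps_{t-i} with
Var(eps_t) = sigma^2, the variance is
  gamma(0) = sigma^2 * (1 + sum_i theta_i^2).
  sum_i theta_i^2 = (-0.767)^2 = 0.588289.
  gamma(0) = 3 * (1 + 0.588289) = 3 * 1.588289 = 4.764867, which rounds to 4.7649.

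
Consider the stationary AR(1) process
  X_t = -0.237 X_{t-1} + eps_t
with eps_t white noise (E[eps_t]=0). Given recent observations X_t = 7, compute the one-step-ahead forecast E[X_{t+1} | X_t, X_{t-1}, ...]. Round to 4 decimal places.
E[X_{t+1} \mid \mathcal F_t] = -1.6590

For an AR(p) model X_t = c + sum_i phi_i X_{t-i} + eps_t, the
one-step-ahead conditional mean is
  E[X_{t+1} | X_t, ...] = c + sum_i phi_i X_{t+1-i}.
Substitute known values:
  E[X_{t+1} | ...] = (-0.237) * (7)
                   = -1.6590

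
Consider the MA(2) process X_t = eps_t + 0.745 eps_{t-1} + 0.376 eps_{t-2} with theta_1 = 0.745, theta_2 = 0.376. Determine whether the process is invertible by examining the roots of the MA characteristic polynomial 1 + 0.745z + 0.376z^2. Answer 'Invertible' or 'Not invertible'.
\text{Invertible}

The MA(q) characteristic polynomial is P(z) = 1 + 0.745z + 0.376z^2.
Invertibility requires all roots to lie outside the unit circle, i.e. |z| > 1 for every root.
Set 1 + (0.745) z + (0.376) z^2 = 0, i.e. a z^2 + b z + c = 0 with a = 0.376, b = 0.745, c = 1.
Discriminant D = b^2 - 4ac = (0.745)^2 - 4*(0.376)*1 = 0.555025 - (1.504) = -0.948975.
D < 0, so the roots are the complex-conjugate pair z = (-b +/- i sqrt(-D)) / (2a) = -0.9907 +/- 1.2954i.
For a conjugate pair |z|^2 = z * conj(z) = (product of roots) = c/a = 1/(0.376) = 2.659574, so |z| = sqrt(2.659574) = 1.6308 for both roots.
Moduli of all roots: 1.6308, 1.6308.
All moduli strictly greater than 1? Yes.
Verdict: Invertible.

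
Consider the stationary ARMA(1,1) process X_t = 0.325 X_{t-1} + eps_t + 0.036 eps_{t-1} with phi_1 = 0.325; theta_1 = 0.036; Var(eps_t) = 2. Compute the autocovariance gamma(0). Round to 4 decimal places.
\gamma(0) = 2.2914

Multiply the model equation by X_{t-k} and take expectations. With theta_0 = psi_0 = 1 and psi_j the MA(infinity) weights, this gives
  gamma(k) - sum_i phi_i gamma(k-i) = c_k,
  c_k = sigma^2 * sum_{j=k..q} theta_j psi_{j-k}   (c_k = 0 for k > q),
using gamma(-m) = gamma(m).
psi-weights needed (psi_j = theta_j + sum_i phi_i psi_{j-i}):
  psi_1 = theta_1 + phi_1 = 0.036 + (0.325) = 0.361
Right-hand sides:
  c_0 = sigma^2 (1 + theta_1 psi_1) = 2 * (1 + (0.036)(0.361)) = 2 * 1.012996 = 2.025992
  c_1 = sigma^2 theta_1 = 2 * (0.036) = 0.072
  c_2 = 0
Equations for k = 0 and k = 1 (AR order 1):
  gamma(0) = phi_1 gamma(1) + c_0
  gamma(1) = phi_1 gamma(0) + c_1
Substituting the second into the first: gamma(0) (1 - phi_1^2) = c_0 + phi_1 c_1, so
  gamma(0) = (c_0 + phi_1 c_1) / (1 - phi_1^2) = (2.025992 + (0.325)(0.072)) / (1 - (0.325)^2) = 2.049392 / 0.894375 = 2.291424.
Therefore gamma(0) = 2.2914 (to 4 decimal places).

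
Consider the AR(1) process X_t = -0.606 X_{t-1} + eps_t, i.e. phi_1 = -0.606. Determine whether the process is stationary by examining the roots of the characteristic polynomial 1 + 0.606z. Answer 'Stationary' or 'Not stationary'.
\text{Stationary}

The AR(p) characteristic polynomial is P(z) = 1 + 0.606z.
Stationarity requires all roots to lie outside the unit circle, i.e. |z| > 1 for every root.
This is linear in z: 1 + (0.606) z = 0  =>  z = -1/(0.606) = -1.650165,  |z| = 1.650165.
Moduli of all roots: 1.6502.
All moduli strictly greater than 1? Yes.
Verdict: Stationary.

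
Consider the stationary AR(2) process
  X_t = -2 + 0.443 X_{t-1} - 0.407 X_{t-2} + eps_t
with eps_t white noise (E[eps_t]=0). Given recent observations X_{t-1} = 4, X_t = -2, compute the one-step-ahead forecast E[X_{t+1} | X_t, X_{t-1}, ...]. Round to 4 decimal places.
E[X_{t+1} \mid \mathcal F_t] = -4.5140

For an AR(p) model X_t = c + sum_i phi_i X_{t-i} + eps_t, the
one-step-ahead conditional mean is
  E[X_{t+1} | X_t, ...] = c + sum_i phi_i X_{t+1-i}.
Substitute known values:
  E[X_{t+1} | ...] = -2 + (0.443) * (-2) + (-0.407) * (4)
                   = -4.5140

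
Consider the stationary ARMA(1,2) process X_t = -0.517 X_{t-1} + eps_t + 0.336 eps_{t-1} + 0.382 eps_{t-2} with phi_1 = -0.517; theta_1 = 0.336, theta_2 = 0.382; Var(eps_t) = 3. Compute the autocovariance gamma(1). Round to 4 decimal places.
\gamma(1) = -1.2800

Multiply the model equation by X_{t-k} and take expectations. With theta_0 = psi_0 = 1 and psi_j the MA(infinity) weights, this gives
  gamma(k) - sum_i phi_i gamma(k-i) = c_k,
  c_k = sigma^2 * sum_{j=k..q} theta_j psi_{j-k}   (c_k = 0 for k > q),
using gamma(-m) = gamma(m).
psi-weights needed (psi_j = theta_j + sum_i phi_i psi_{j-i}):
  psi_1 = theta_1 + phi_1 = 0.336 + (-0.517) = -0.181
  psi_2 = theta_2 + phi_1 psi_1 = 0.382 + (-0.517)(-0.181) = 0.475577
Right-hand sides:
  c_0 = sigma^2 (1 + theta_1 psi_1 + theta_2 psi_2) = 3 * (1 + (0.336)(-0.181) + (0.382)(0.475577)) = 3 * 1.120854 = 3.362563
  c_1 = sigma^2 (theta_1 + theta_2 psi_1) = 3 * (0.336 + (0.382)(-0.181)) = 0.800574
  c_2 = sigma^2 theta_2 = 3 * (0.382) = 1.146
Equations for k = 0 and k = 1 (AR order 1):
  gamma(0) = phi_1 gamma(1) + c_0
  gamma(1) = phi_1 gamma(0) + c_1
Substituting the second into the first: gamma(0) (1 - phi_1^2) = c_0 + phi_1 c_1, so
  gamma(0) = (c_0 + phi_1 c_1) / (1 - phi_1^2) = (3.362563 + (-0.517)(0.800574)) / (1 - (-0.517)^2) = 2.948666 / 0.732711 = 4.024324.
  gamma(1) = phi_1 gamma(0) + c_1 = (-0.517)(4.024324) + (0.800574) = -1.280002.
Therefore gamma(1) = -1.2800 (to 4 decimal places).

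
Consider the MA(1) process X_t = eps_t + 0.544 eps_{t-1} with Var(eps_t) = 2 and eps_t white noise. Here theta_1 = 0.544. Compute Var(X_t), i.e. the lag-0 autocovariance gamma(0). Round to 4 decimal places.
\gamma(0) = 2.5919

For an MA(q) process X_t = eps_t + sum_i theta_i eps_{t-i} with
Var(eps_t) = sigma^2, the variance is
  gamma(0) = sigma^2 * (1 + sum_i theta_i^2).
  sum_i theta_i^2 = (0.544)^2 = 0.295936.
  gamma(0) = 2 * (1 + 0.295936) = 2 * 1.295936 = 2.591872, which rounds to 2.5919.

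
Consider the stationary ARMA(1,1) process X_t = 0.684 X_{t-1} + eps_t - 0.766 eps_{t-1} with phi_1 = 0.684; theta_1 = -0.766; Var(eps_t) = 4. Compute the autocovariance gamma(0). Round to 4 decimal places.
\gamma(0) = 4.0505

Multiply the model equation by X_{t-k} and take expectations. With theta_0 = psi_0 = 1 and psi_j the MA(infinity) weights, this gives
  gamma(k) - sum_i phi_i gamma(k-i) = c_k,
  c_k = sigma^2 * sum_{j=k..q} theta_j psi_{j-k}   (c_k = 0 for k > q),
using gamma(-m) = gamma(m).
psi-weights needed (psi_j = theta_j + sum_i phi_i psi_{j-i}):
  psi_1 = theta_1 + phi_1 = -0.766 + (0.684) = -0.082
Right-hand sides:
  c_0 = sigma^2 (1 + theta_1 psi_1) = 4 * (1 + (-0.766)(-0.082)) = 4 * 1.062812 = 4.251248
  c_1 = sigma^2 theta_1 = 4 * (-0.766) = -3.064
  c_2 = 0
Equations for k = 0 and k = 1 (AR order 1):
  gamma(0) = phi_1 gamma(1) + c_0
  gamma(1) = phi_1 gamma(0) + c_1
Substituting the second into the first: gamma(0) (1 - phi_1^2) = c_0 + phi_1 c_1, so
  gamma(0) = (c_0 + phi_1 c_1) / (1 - phi_1^2) = (4.251248 + (0.684)(-3.064)) / (1 - (0.684)^2) = 2.155472 / 0.532144 = 4.050543.
Therefore gamma(0) = 4.0505 (to 4 decimal places).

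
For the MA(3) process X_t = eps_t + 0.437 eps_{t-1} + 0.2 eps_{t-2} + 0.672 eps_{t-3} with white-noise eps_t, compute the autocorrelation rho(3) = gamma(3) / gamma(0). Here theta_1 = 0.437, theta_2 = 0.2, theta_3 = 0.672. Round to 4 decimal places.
\rho(3) = 0.3994

For an MA(q) process with theta_0 = 1, the autocovariance is
  gamma(k) = sigma^2 * sum_{i=0..q-k} theta_i * theta_{i+k},
and rho(k) = gamma(k) / gamma(0). Sigma^2 cancels.
  numerator   = (1)*(0.672) = 0.672.
  denominator = (1)^2 + (0.437)^2 + (0.2)^2 + (0.672)^2 = 1.682553.
  rho(3) = 0.672 / 1.682553 = 0.3994.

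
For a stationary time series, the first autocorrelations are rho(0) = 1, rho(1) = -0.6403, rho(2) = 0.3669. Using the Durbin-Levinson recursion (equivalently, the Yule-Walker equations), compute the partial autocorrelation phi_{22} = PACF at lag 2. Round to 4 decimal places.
\phi_{22} = -0.0730

The PACF at lag k is phi_{kk}, the last component of the solution
to the Yule-Walker system G_k phi = r_k where
  (G_k)_{ij} = rho(|i - j|), (r_k)_i = rho(i), i,j = 1..k.
Equivalently, Durbin-Levinson gives phi_{kk} iteratively:
  phi_{11} = rho(1)
  phi_{kk} = [rho(k) - sum_{j=1..k-1} phi_{k-1,j} rho(k-j)]
            / [1 - sum_{j=1..k-1} phi_{k-1,j} rho(j)],
  phi_{k,j} = phi_{k-1,j} - phi_{kk} phi_{k-1,k-j},  j = 1..k-1.
Step k = 1:
  phi_11 = rho(1) = -0.6403.
Step k = 2:
  phi_22 = [rho(2) - phi_11 rho(1)] / [1 - phi_11 rho(1)] = [0.3669 - (-0.6403)(-0.6403)] / [1 - (-0.6403)(-0.6403)]
         = -0.04308409 / 0.59001591 = -0.073.
Therefore phi_{22} = -0.0730.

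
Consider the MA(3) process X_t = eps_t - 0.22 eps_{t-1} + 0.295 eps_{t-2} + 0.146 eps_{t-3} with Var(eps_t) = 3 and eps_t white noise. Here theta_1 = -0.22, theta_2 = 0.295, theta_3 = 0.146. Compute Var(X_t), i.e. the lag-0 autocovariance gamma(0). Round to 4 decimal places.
\gamma(0) = 3.4702

For an MA(q) process X_t = eps_t + sum_i theta_i eps_{t-i} with
Var(eps_t) = sigma^2, the variance is
  gamma(0) = sigma^2 * (1 + sum_i theta_i^2).
  sum_i theta_i^2 = (-0.22)^2 + (0.295)^2 + (0.146)^2 = 0.0484 + 0.087025 + 0.021316 = 0.156741.
  gamma(0) = 3 * (1 + 0.156741) = 3 * 1.156741 = 3.470223, which rounds to 3.4702.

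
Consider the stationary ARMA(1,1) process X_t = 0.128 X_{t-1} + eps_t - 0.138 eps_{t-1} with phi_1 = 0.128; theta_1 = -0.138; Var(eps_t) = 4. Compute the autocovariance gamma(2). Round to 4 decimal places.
\gamma(2) = -0.0051

Multiply the model equation by X_{t-k} and take expectations. With theta_0 = psi_0 = 1 and psi_j the MA(infinity) weights, this gives
  gamma(k) - sum_i phi_i gamma(k-i) = c_k,
  c_k = sigma^2 * sum_{j=k..q} theta_j psi_{j-k}   (c_k = 0 for k > q),
using gamma(-m) = gamma(m).
psi-weights needed (psi_j = theta_j + sum_i phi_i psi_{j-i}):
  psi_1 = theta_1 + phi_1 = -0.138 + (0.128) = -0.01
Right-hand sides:
  c_0 = sigma^2 (1 + theta_1 psi_1) = 4 * (1 + (-0.138)(-0.01)) = 4 * 1.00138 = 4.00552
  c_1 = sigma^2 theta_1 = 4 * (-0.138) = -0.552
  c_2 = 0
Equations for k = 0 and k = 1 (AR order 1):
  gamma(0) = phi_1 gamma(1) + c_0
  gamma(1) = phi_1 gamma(0) + c_1
Substituting the second into the first: gamma(0) (1 - phi_1^2) = c_0 + phi_1 c_1, so
  gamma(0) = (c_0 + phi_1 c_1) / (1 - phi_1^2) = (4.00552 + (0.128)(-0.552)) / (1 - (0.128)^2) = 3.934864 / 0.983616 = 4.000407.
  gamma(1) = phi_1 gamma(0) + c_1 = (0.128)(4.000407) + (-0.552) = -0.039948.
For k = 2 (> q): gamma(2) = phi_1 gamma(1) = (0.128)(-0.039948) = -0.005113.
Therefore gamma(2) = -0.0051 (to 4 decimal places).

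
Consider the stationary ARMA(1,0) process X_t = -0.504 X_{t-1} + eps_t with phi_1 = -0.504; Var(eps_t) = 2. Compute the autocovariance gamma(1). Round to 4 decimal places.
\gamma(1) = -1.3512

Multiply the model equation by X_{t-k} and take expectations. With theta_0 = psi_0 = 1 and psi_j the MA(infinity) weights, this gives
  gamma(k) - sum_i phi_i gamma(k-i) = c_k,
  c_k = sigma^2 * sum_{j=k..q} theta_j psi_{j-k}   (c_k = 0 for k > q),
using gamma(-m) = gamma(m).
Pure AR (q = 0): c_0 = sigma^2 = 2, c_k = 0 for k >= 1.
Equations for k = 0 and k = 1 (AR order 1):
  gamma(0) = phi_1 gamma(1) + c_0
  gamma(1) = phi_1 gamma(0) + c_1
Substituting the second into the first: gamma(0) (1 - phi_1^2) = c_0 + phi_1 c_1, so
  gamma(0) = c_0 / (1 - phi_1^2) = 2 / (1 - (-0.504)^2) = 2 / 0.745984 = 2.681023.
  gamma(1) = phi_1 gamma(0) = (-0.504)(2.681023) = -1.351235.
Therefore gamma(1) = -1.3512 (to 4 decimal places).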